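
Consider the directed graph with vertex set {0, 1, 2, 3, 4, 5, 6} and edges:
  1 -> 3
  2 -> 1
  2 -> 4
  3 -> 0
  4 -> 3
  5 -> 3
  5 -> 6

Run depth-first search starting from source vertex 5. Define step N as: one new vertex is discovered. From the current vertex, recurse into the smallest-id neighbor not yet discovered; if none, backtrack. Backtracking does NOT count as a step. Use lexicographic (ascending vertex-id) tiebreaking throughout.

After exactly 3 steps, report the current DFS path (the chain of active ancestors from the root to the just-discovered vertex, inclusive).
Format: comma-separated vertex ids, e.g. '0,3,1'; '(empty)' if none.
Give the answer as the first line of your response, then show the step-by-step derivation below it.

5,3,0

step 1: discover 5; path=5; order=5
step 2: discover 3; path=5>3; order=5,3
step 3: discover 0; path=5>3>0; order=5,3,0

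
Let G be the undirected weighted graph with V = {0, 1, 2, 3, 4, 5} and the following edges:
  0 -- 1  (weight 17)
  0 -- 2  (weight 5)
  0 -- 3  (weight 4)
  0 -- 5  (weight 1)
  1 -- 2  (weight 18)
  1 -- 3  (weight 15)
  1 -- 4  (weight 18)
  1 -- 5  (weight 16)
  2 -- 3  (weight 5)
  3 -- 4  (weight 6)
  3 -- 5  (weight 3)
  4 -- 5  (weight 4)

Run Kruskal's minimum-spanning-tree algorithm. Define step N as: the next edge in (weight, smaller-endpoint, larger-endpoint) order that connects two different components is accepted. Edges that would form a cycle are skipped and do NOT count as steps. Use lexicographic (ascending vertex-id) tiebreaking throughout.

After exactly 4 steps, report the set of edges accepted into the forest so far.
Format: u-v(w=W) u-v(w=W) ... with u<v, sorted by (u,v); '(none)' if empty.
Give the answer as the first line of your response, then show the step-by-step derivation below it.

0-2(w=5) 0-5(w=1) 3-5(w=3) 4-5(w=4)

step 1: add edge 0-5 (w=1); MST = {0-5(w=1)}
step 2: add edge 3-5 (w=3); MST = {0-5(w=1) 3-5(w=3)}
step 3: add edge 4-5 (w=4); MST = {0-5(w=1) 3-5(w=3) 4-5(w=4)}
step 4: add edge 0-2 (w=5); MST = {0-2(w=5) 0-5(w=1) 3-5(w=3) 4-5(w=4)}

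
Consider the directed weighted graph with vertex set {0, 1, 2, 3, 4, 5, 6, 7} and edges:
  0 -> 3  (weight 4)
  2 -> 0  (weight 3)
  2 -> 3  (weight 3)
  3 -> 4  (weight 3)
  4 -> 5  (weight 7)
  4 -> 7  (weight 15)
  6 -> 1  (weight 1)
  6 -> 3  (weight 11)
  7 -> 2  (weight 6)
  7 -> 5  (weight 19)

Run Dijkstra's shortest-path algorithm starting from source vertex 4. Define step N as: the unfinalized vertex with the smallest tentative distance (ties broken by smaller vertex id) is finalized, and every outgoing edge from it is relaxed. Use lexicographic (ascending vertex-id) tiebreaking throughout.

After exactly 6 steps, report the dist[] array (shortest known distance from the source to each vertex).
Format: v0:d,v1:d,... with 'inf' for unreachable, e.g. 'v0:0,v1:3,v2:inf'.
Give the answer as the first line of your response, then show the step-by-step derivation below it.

v0:24,v1:inf,v2:21,v3:24,v4:0,v5:7,v6:inf,v7:15

step 1: dist = v0:inf,v1:inf,v2:inf,v3:inf,v4:0,v5:7,v6:inf,v7:15
step 2: dist = v0:inf,v1:inf,v2:inf,v3:inf,v4:0,v5:7,v6:inf,v7:15
step 3: dist = v0:inf,v1:inf,v2:21,v3:inf,v4:0,v5:7,v6:inf,v7:15
step 4: dist = v0:24,v1:inf,v2:21,v3:24,v4:0,v5:7,v6:inf,v7:15
step 5: dist = v0:24,v1:inf,v2:21,v3:24,v4:0,v5:7,v6:inf,v7:15
step 6: dist = v0:24,v1:inf,v2:21,v3:24,v4:0,v5:7,v6:inf,v7:15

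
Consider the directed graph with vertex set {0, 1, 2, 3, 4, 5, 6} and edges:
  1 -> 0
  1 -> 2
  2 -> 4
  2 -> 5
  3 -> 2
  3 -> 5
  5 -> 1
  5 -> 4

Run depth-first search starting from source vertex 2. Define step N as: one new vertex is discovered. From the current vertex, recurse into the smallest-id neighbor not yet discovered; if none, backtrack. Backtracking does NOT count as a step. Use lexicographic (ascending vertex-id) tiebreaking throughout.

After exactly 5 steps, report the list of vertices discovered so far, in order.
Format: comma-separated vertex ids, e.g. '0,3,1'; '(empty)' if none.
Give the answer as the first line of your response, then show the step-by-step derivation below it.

2,4,5,1,0

step 1: discover 2; path=2; order=2
step 2: discover 4; path=2>4; order=2,4
step 3: discover 5; path=2>5; order=2,4,5
step 4: discover 1; path=2>5>1; order=2,4,5,1
step 5: discover 0; path=2>5>1>0; order=2,4,5,1,0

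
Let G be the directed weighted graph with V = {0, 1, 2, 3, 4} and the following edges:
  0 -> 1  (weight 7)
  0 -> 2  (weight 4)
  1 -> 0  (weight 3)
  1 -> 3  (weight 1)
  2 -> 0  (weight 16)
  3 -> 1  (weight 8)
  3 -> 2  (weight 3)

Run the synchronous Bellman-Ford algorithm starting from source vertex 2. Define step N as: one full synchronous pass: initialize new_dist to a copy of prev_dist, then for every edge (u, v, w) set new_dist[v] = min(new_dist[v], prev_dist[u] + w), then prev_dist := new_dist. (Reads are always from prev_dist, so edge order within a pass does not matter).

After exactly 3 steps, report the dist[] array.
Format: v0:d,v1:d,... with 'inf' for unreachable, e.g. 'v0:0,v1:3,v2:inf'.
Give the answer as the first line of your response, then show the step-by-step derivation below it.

v0:16,v1:23,v2:0,v3:24,v4:inf

step 1: dist = v0:16,v1:inf,v2:0,v3:inf,v4:inf
step 2: dist = v0:16,v1:23,v2:0,v3:inf,v4:inf
step 3: dist = v0:16,v1:23,v2:0,v3:24,v4:inf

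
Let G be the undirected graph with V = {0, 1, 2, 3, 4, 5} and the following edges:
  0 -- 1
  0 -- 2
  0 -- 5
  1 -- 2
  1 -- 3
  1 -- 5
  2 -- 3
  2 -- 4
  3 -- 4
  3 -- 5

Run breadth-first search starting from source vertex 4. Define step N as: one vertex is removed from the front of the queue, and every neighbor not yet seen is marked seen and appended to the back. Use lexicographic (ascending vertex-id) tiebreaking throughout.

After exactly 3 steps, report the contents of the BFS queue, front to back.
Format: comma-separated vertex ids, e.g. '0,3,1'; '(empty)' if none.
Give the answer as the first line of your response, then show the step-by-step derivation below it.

0,1,5

step 1: dequeue 4; queue=[2,3]; order=4
step 2: dequeue 2; queue=[3,0,1]; order=4,2
step 3: dequeue 3; queue=[0,1,5]; order=4,2,3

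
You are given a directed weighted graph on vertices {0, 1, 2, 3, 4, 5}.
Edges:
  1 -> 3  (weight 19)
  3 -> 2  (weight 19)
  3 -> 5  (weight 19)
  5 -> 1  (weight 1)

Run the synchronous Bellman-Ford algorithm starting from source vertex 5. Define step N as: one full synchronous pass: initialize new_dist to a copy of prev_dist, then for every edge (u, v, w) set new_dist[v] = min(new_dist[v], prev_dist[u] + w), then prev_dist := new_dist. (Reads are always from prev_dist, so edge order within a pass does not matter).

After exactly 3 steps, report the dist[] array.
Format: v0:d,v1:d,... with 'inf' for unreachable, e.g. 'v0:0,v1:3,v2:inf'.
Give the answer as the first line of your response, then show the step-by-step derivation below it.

v0:inf,v1:1,v2:39,v3:20,v4:inf,v5:0

step 1: dist = v0:inf,v1:1,v2:inf,v3:inf,v4:inf,v5:0
step 2: dist = v0:inf,v1:1,v2:inf,v3:20,v4:inf,v5:0
step 3: dist = v0:inf,v1:1,v2:39,v3:20,v4:inf,v5:0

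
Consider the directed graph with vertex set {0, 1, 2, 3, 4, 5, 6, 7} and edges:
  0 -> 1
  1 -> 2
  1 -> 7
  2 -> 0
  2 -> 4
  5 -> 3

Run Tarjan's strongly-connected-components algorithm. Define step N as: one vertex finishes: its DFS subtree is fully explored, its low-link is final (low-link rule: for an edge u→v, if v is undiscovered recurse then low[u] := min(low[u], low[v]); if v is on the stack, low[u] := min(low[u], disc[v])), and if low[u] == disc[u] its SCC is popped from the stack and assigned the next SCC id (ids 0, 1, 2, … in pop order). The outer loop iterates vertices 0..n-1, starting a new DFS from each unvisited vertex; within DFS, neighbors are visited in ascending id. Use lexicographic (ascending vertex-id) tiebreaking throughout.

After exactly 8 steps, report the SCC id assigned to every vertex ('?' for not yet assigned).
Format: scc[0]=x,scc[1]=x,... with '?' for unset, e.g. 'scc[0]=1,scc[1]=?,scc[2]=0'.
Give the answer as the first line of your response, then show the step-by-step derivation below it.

scc[0]=2,scc[1]=2,scc[2]=2,scc[3]=3,scc[4]=0,scc[5]=4,scc[6]=5,scc[7]=1

step 1: low=(low[0]=0,low[1]=1,low[2]=0,low[3]=?,low[4]=3,low[5]=?,low[6]=?,low[7]=?); scc=(scc[0]=?,scc[1]=?,scc[2]=?,scc[3]=?,scc[4]=0,scc[5]=?,scc[6]=?,scc[7]=?)
step 2: low=(low[0]=0,low[1]=1,low[2]=0,low[3]=?,low[4]=3,low[5]=?,low[6]=?,low[7]=?); scc=(scc[0]=?,scc[1]=?,scc[2]=?,scc[3]=?,scc[4]=0,scc[5]=?,scc[6]=?,scc[7]=?)
step 3: low=(low[0]=0,low[1]=0,low[2]=0,low[3]=?,low[4]=3,low[5]=?,low[6]=?,low[7]=4); scc=(scc[0]=?,scc[1]=?,scc[2]=?,scc[3]=?,scc[4]=0,scc[5]=?,scc[6]=?,scc[7]=1)
step 4: low=(low[0]=0,low[1]=0,low[2]=0,low[3]=?,low[4]=3,low[5]=?,low[6]=?,low[7]=4); scc=(scc[0]=?,scc[1]=?,scc[2]=?,scc[3]=?,scc[4]=0,scc[5]=?,scc[6]=?,scc[7]=1)
step 5: low=(low[0]=0,low[1]=0,low[2]=0,low[3]=?,low[4]=3,low[5]=?,low[6]=?,low[7]=4); scc=(scc[0]=2,scc[1]=2,scc[2]=2,scc[3]=?,scc[4]=0,scc[5]=?,scc[6]=?,scc[7]=1)
step 6: low=(low[0]=0,low[1]=0,low[2]=0,low[3]=5,low[4]=3,low[5]=?,low[6]=?,low[7]=4); scc=(scc[0]=2,scc[1]=2,scc[2]=2,scc[3]=3,scc[4]=0,scc[5]=?,scc[6]=?,scc[7]=1)
step 7: low=(low[0]=0,low[1]=0,low[2]=0,low[3]=5,low[4]=3,low[5]=6,low[6]=?,low[7]=4); scc=(scc[0]=2,scc[1]=2,scc[2]=2,scc[3]=3,scc[4]=0,scc[5]=4,scc[6]=?,scc[7]=1)
step 8: low=(low[0]=0,low[1]=0,low[2]=0,low[3]=5,low[4]=3,low[5]=6,low[6]=7,low[7]=4); scc=(scc[0]=2,scc[1]=2,scc[2]=2,scc[3]=3,scc[4]=0,scc[5]=4,scc[6]=5,scc[7]=1)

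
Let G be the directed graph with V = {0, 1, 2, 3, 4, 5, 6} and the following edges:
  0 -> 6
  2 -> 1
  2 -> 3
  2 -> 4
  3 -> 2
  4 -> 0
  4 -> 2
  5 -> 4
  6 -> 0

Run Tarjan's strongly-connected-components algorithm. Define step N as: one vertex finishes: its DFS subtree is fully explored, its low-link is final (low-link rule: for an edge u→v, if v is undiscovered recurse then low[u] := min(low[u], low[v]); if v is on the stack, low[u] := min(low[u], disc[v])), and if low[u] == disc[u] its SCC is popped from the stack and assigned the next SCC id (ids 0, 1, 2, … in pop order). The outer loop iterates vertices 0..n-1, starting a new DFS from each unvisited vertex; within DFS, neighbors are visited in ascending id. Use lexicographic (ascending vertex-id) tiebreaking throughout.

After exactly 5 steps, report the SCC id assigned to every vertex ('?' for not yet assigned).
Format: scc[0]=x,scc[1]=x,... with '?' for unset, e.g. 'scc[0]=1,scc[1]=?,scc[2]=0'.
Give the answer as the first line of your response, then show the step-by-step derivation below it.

scc[0]=0,scc[1]=1,scc[2]=?,scc[3]=?,scc[4]=?,scc[5]=?,scc[6]=0

step 1: low=(low[0]=0,low[1]=?,low[2]=?,low[3]=?,low[4]=?,low[5]=?,low[6]=0); scc=(scc[0]=?,scc[1]=?,scc[2]=?,scc[3]=?,scc[4]=?,scc[5]=?,scc[6]=?)
step 2: low=(low[0]=0,low[1]=?,low[2]=?,low[3]=?,low[4]=?,low[5]=?,low[6]=0); scc=(scc[0]=0,scc[1]=?,scc[2]=?,scc[3]=?,scc[4]=?,scc[5]=?,scc[6]=0)
step 3: low=(low[0]=0,low[1]=2,low[2]=?,low[3]=?,low[4]=?,low[5]=?,low[6]=0); scc=(scc[0]=0,scc[1]=1,scc[2]=?,scc[3]=?,scc[4]=?,scc[5]=?,scc[6]=0)
step 4: low=(low[0]=0,low[1]=2,low[2]=3,low[3]=3,low[4]=?,low[5]=?,low[6]=0); scc=(scc[0]=0,scc[1]=1,scc[2]=?,scc[3]=?,scc[4]=?,scc[5]=?,scc[6]=0)
step 5: low=(low[0]=0,low[1]=2,low[2]=3,low[3]=3,low[4]=3,low[5]=?,low[6]=0); scc=(scc[0]=0,scc[1]=1,scc[2]=?,scc[3]=?,scc[4]=?,scc[5]=?,scc[6]=0)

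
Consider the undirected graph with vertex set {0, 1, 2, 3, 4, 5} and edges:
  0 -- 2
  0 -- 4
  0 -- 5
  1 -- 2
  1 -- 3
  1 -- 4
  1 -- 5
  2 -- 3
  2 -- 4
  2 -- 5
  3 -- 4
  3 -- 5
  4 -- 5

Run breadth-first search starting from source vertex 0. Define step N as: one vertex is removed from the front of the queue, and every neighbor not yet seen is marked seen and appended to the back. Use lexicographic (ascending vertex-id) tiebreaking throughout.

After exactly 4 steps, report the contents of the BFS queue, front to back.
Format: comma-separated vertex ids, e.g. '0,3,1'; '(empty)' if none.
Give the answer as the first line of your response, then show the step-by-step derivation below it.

1,3

step 1: dequeue 0; queue=[2,4,5]; order=0
step 2: dequeue 2; queue=[4,5,1,3]; order=0,2
step 3: dequeue 4; queue=[5,1,3]; order=0,2,4
step 4: dequeue 5; queue=[1,3]; order=0,2,4,5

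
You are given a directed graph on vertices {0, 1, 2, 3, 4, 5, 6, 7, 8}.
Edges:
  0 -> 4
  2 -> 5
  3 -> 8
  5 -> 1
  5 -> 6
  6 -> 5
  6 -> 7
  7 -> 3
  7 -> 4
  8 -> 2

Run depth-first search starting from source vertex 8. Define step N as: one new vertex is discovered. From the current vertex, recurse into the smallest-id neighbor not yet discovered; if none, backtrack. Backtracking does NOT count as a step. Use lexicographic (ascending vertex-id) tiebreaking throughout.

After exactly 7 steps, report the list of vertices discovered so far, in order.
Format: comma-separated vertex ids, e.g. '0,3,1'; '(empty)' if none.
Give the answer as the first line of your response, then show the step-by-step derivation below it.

8,2,5,1,6,7,3

step 1: discover 8; path=8; order=8
step 2: discover 2; path=8>2; order=8,2
step 3: discover 5; path=8>2>5; order=8,2,5
step 4: discover 1; path=8>2>5>1; order=8,2,5,1
step 5: discover 6; path=8>2>5>6; order=8,2,5,1,6
step 6: discover 7; path=8>2>5>6>7; order=8,2,5,1,6,7
step 7: discover 3; path=8>2>5>6>7>3; order=8,2,5,1,6,7,3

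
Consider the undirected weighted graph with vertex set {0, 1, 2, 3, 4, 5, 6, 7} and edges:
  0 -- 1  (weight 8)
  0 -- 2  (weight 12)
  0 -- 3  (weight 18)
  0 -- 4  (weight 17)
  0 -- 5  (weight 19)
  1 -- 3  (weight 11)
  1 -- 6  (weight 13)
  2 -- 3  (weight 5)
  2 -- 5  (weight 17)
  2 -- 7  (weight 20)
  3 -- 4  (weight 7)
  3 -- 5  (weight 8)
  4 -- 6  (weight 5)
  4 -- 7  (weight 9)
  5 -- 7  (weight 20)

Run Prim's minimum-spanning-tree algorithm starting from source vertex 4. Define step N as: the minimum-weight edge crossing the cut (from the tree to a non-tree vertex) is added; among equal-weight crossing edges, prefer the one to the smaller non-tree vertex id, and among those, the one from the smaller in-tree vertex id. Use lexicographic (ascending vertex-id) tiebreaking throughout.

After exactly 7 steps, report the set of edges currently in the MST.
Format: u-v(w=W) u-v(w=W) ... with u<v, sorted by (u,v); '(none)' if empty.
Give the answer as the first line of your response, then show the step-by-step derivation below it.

0-1(w=8) 1-3(w=11) 2-3(w=5) 3-4(w=7) 3-5(w=8) 4-6(w=5) 4-7(w=9)

step 1: add edge 4-6 (w=5); MST = {4-6(w=5)}
step 2: add edge 3-4 (w=7); MST = {3-4(w=7) 4-6(w=5)}
step 3: add edge 2-3 (w=5); MST = {2-3(w=5) 3-4(w=7) 4-6(w=5)}
step 4: add edge 3-5 (w=8); MST = {2-3(w=5) 3-4(w=7) 3-5(w=8) 4-6(w=5)}
step 5: add edge 4-7 (w=9); MST = {2-3(w=5) 3-4(w=7) 3-5(w=8) 4-6(w=5) 4-7(w=9)}
step 6: add edge 1-3 (w=11); MST = {1-3(w=11) 2-3(w=5) 3-4(w=7) 3-5(w=8) 4-6(w=5) 4-7(w=9)}
step 7: add edge 0-1 (w=8); MST = {0-1(w=8) 1-3(w=11) 2-3(w=5) 3-4(w=7) 3-5(w=8) 4-6(w=5) 4-7(w=9)}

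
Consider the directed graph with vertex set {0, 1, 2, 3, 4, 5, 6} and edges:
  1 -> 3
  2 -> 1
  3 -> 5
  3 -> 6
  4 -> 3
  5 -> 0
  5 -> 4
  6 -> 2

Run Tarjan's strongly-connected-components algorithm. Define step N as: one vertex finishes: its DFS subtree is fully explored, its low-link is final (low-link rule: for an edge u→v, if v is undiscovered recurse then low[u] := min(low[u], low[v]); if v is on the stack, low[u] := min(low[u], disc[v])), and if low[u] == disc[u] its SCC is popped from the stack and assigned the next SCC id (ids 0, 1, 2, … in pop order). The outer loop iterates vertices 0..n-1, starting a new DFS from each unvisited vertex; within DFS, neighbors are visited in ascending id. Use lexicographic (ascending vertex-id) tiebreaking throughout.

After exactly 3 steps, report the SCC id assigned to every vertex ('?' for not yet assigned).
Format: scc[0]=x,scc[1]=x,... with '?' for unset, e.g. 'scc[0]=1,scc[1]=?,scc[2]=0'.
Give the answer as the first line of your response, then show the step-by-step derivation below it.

scc[0]=0,scc[1]=?,scc[2]=?,scc[3]=?,scc[4]=?,scc[5]=?,scc[6]=?

step 1: low=(low[0]=0,low[1]=?,low[2]=?,low[3]=?,low[4]=?,low[5]=?,low[6]=?); scc=(scc[0]=0,scc[1]=?,scc[2]=?,scc[3]=?,scc[4]=?,scc[5]=?,scc[6]=?)
step 2: low=(low[0]=0,low[1]=1,low[2]=?,low[3]=2,low[4]=2,low[5]=3,low[6]=?); scc=(scc[0]=0,scc[1]=?,scc[2]=?,scc[3]=?,scc[4]=?,scc[5]=?,scc[6]=?)
step 3: low=(low[0]=0,low[1]=1,low[2]=?,low[3]=2,low[4]=2,low[5]=2,low[6]=?); scc=(scc[0]=0,scc[1]=?,scc[2]=?,scc[3]=?,scc[4]=?,scc[5]=?,scc[6]=?)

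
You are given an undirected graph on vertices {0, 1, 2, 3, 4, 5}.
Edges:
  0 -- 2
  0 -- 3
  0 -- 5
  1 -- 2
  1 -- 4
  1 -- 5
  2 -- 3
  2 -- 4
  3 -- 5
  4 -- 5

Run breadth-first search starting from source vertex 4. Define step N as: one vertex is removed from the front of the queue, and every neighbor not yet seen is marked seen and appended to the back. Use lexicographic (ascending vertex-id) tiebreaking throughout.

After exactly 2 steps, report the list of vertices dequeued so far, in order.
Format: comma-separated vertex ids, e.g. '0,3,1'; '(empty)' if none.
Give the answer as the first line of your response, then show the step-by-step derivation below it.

4,1

step 1: dequeue 4; queue=[1,2,5]; order=4
step 2: dequeue 1; queue=[2,5]; order=4,1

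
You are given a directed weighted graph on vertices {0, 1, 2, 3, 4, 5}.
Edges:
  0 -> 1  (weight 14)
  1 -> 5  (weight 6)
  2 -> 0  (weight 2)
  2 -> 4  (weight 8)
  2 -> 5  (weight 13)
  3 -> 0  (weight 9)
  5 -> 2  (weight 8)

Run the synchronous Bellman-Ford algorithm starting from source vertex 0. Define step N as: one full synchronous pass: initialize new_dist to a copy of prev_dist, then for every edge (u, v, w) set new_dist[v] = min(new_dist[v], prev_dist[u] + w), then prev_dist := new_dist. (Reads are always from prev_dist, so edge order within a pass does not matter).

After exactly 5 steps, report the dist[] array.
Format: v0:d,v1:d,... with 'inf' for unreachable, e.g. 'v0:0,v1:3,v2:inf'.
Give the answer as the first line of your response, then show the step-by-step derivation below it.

v0:0,v1:14,v2:28,v3:inf,v4:36,v5:20

step 1: dist = v0:0,v1:14,v2:inf,v3:inf,v4:inf,v5:inf
step 2: dist = v0:0,v1:14,v2:inf,v3:inf,v4:inf,v5:20
step 3: dist = v0:0,v1:14,v2:28,v3:inf,v4:inf,v5:20
step 4: dist = v0:0,v1:14,v2:28,v3:inf,v4:36,v5:20
step 5: dist = v0:0,v1:14,v2:28,v3:inf,v4:36,v5:20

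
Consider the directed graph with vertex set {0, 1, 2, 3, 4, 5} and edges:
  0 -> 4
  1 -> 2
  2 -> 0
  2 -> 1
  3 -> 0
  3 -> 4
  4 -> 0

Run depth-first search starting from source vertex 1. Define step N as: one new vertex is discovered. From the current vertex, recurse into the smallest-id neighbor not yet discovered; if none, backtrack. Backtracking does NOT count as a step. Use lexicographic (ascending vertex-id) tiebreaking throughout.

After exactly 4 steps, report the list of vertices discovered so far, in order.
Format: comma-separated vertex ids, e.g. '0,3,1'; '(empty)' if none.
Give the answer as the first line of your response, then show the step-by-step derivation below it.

1,2,0,4

step 1: discover 1; path=1; order=1
step 2: discover 2; path=1>2; order=1,2
step 3: discover 0; path=1>2>0; order=1,2,0
step 4: discover 4; path=1>2>0>4; order=1,2,0,4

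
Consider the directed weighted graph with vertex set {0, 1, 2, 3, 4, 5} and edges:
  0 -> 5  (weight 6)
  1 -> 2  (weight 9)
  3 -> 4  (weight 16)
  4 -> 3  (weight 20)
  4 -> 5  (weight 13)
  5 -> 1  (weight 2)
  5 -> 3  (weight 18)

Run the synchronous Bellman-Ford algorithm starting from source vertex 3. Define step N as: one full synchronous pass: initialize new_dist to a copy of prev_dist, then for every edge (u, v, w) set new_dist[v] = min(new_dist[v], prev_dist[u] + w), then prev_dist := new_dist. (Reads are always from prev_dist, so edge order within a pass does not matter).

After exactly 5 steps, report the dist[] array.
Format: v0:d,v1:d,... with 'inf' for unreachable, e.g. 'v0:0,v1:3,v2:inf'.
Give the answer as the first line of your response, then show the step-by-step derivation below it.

v0:inf,v1:31,v2:40,v3:0,v4:16,v5:29

step 1: dist = v0:inf,v1:inf,v2:inf,v3:0,v4:16,v5:inf
step 2: dist = v0:inf,v1:inf,v2:inf,v3:0,v4:16,v5:29
step 3: dist = v0:inf,v1:31,v2:inf,v3:0,v4:16,v5:29
step 4: dist = v0:inf,v1:31,v2:40,v3:0,v4:16,v5:29
step 5: dist = v0:inf,v1:31,v2:40,v3:0,v4:16,v5:29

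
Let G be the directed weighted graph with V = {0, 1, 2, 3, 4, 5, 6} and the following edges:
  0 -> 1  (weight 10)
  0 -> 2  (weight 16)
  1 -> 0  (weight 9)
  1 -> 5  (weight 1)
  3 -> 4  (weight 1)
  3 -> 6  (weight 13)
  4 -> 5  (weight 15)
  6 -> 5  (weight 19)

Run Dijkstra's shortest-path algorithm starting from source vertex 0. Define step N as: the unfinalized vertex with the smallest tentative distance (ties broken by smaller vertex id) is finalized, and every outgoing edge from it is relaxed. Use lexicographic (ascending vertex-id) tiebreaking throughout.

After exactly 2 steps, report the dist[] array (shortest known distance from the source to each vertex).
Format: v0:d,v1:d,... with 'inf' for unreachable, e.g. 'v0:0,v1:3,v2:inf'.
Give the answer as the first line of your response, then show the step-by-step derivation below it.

v0:0,v1:10,v2:16,v3:inf,v4:inf,v5:11,v6:inf

step 1: dist = v0:0,v1:10,v2:16,v3:inf,v4:inf,v5:inf,v6:inf
step 2: dist = v0:0,v1:10,v2:16,v3:inf,v4:inf,v5:11,v6:inf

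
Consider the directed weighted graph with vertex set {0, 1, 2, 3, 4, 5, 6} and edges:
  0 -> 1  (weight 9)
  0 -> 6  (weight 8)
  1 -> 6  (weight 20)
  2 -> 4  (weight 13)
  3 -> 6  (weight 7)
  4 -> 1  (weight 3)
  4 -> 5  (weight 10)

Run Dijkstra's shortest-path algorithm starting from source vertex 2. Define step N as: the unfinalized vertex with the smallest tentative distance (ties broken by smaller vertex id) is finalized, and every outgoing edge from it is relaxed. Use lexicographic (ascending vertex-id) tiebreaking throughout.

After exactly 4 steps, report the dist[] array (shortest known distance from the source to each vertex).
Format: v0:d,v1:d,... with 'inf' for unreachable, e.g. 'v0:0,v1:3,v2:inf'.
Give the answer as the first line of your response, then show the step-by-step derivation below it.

v0:inf,v1:16,v2:0,v3:inf,v4:13,v5:23,v6:36

step 1: dist = v0:inf,v1:inf,v2:0,v3:inf,v4:13,v5:inf,v6:inf
step 2: dist = v0:inf,v1:16,v2:0,v3:inf,v4:13,v5:23,v6:inf
step 3: dist = v0:inf,v1:16,v2:0,v3:inf,v4:13,v5:23,v6:36
step 4: dist = v0:inf,v1:16,v2:0,v3:inf,v4:13,v5:23,v6:36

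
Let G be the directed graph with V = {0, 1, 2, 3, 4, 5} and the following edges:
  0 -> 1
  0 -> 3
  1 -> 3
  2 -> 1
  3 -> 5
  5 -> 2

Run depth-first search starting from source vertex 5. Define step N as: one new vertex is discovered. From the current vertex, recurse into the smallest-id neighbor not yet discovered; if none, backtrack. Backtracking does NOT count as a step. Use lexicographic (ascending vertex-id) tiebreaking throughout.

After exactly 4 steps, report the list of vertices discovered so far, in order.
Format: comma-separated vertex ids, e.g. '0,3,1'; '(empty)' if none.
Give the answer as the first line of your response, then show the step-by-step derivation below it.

5,2,1,3

step 1: discover 5; path=5; order=5
step 2: discover 2; path=5>2; order=5,2
step 3: discover 1; path=5>2>1; order=5,2,1
step 4: discover 3; path=5>2>1>3; order=5,2,1,3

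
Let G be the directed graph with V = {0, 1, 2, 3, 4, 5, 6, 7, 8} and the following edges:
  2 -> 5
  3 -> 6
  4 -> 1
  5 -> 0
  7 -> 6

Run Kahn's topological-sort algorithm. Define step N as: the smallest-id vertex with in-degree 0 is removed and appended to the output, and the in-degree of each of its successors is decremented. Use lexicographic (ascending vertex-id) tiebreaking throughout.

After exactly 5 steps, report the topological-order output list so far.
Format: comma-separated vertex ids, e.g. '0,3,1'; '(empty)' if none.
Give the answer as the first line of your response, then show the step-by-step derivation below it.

2,3,4,1,5

step 1: output 2; order=[2]; indeg=(1,1,0,0,0,0,2,0,0)
step 2: output 3; order=[2,3]; indeg=(1,1,0,0,0,0,1,0,0)
step 3: output 4; order=[2,3,4]; indeg=(1,0,0,0,0,0,1,0,0)
step 4: output 1; order=[2,3,4,1]; indeg=(1,0,0,0,0,0,1,0,0)
step 5: output 5; order=[2,3,4,1,5]; indeg=(0,0,0,0,0,0,1,0,0)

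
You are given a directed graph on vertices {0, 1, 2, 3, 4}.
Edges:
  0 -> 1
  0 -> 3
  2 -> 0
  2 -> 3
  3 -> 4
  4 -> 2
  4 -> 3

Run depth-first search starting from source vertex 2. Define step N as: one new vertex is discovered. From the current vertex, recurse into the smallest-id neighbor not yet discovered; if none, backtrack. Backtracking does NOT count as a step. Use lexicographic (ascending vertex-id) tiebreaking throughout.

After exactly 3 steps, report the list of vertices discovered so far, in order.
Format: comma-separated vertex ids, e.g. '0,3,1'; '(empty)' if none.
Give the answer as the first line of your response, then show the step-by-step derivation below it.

2,0,1

step 1: discover 2; path=2; order=2
step 2: discover 0; path=2>0; order=2,0
step 3: discover 1; path=2>0>1; order=2,0,1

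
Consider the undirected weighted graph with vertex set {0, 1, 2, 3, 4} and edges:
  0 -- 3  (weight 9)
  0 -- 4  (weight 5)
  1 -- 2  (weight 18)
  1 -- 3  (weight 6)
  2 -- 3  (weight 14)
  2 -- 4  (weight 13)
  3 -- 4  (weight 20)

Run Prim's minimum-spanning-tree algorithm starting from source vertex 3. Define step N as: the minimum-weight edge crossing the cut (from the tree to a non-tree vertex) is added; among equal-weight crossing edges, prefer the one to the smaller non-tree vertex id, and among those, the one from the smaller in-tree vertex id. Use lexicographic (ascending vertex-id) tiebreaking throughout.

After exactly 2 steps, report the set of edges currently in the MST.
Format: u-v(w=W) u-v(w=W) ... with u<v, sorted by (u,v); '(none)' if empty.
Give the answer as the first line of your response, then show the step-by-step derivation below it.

0-3(w=9) 1-3(w=6)

step 1: add edge 1-3 (w=6); MST = {1-3(w=6)}
step 2: add edge 0-3 (w=9); MST = {0-3(w=9) 1-3(w=6)}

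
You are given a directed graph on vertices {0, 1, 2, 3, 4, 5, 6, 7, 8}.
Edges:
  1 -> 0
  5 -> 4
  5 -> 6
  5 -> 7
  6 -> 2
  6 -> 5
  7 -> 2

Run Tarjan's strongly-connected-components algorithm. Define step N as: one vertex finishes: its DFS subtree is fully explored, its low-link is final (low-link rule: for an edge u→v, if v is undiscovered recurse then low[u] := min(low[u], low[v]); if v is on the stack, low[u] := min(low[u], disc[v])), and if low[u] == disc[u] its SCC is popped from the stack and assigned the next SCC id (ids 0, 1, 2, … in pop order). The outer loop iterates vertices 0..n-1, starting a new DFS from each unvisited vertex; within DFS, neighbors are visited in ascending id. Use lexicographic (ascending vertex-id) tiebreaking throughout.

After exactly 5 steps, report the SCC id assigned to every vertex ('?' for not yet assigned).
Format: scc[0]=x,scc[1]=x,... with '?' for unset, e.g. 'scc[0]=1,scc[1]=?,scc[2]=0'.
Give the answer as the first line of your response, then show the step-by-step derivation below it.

scc[0]=0,scc[1]=1,scc[2]=2,scc[3]=3,scc[4]=4,scc[5]=?,scc[6]=?,scc[7]=?,scc[8]=?

step 1: low=(low[0]=0,low[1]=?,low[2]=?,low[3]=?,low[4]=?,low[5]=?,low[6]=?,low[7]=?,low[8]=?); scc=(scc[0]=0,scc[1]=?,scc[2]=?,scc[3]=?,scc[4]=?,scc[5]=?,scc[6]=?,scc[7]=?,scc[8]=?)
step 2: low=(low[0]=0,low[1]=1,low[2]=?,low[3]=?,low[4]=?,low[5]=?,low[6]=?,low[7]=?,low[8]=?); scc=(scc[0]=0,scc[1]=1,scc[2]=?,scc[3]=?,scc[4]=?,scc[5]=?,scc[6]=?,scc[7]=?,scc[8]=?)
step 3: low=(low[0]=0,low[1]=1,low[2]=2,low[3]=?,low[4]=?,low[5]=?,low[6]=?,low[7]=?,low[8]=?); scc=(scc[0]=0,scc[1]=1,scc[2]=2,scc[3]=?,scc[4]=?,scc[5]=?,scc[6]=?,scc[7]=?,scc[8]=?)
step 4: low=(low[0]=0,low[1]=1,low[2]=2,low[3]=3,low[4]=?,low[5]=?,low[6]=?,low[7]=?,low[8]=?); scc=(scc[0]=0,scc[1]=1,scc[2]=2,scc[3]=3,scc[4]=?,scc[5]=?,scc[6]=?,scc[7]=?,scc[8]=?)
step 5: low=(low[0]=0,low[1]=1,low[2]=2,low[3]=3,low[4]=4,low[5]=?,low[6]=?,low[7]=?,low[8]=?); scc=(scc[0]=0,scc[1]=1,scc[2]=2,scc[3]=3,scc[4]=4,scc[5]=?,scc[6]=?,scc[7]=?,scc[8]=?)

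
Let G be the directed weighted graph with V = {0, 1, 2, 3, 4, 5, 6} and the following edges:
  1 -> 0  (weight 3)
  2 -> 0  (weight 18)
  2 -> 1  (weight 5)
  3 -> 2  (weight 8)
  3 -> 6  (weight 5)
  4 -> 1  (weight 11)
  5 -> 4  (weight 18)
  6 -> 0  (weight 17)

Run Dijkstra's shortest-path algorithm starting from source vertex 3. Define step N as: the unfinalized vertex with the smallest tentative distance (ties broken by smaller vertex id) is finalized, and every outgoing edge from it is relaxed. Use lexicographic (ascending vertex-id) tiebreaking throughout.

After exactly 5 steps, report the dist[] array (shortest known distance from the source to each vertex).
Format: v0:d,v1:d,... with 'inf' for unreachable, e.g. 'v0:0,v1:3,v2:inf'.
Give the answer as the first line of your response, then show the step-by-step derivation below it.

v0:16,v1:13,v2:8,v3:0,v4:inf,v5:inf,v6:5

step 1: dist = v0:inf,v1:inf,v2:8,v3:0,v4:inf,v5:inf,v6:5
step 2: dist = v0:22,v1:inf,v2:8,v3:0,v4:inf,v5:inf,v6:5
step 3: dist = v0:22,v1:13,v2:8,v3:0,v4:inf,v5:inf,v6:5
step 4: dist = v0:16,v1:13,v2:8,v3:0,v4:inf,v5:inf,v6:5
step 5: dist = v0:16,v1:13,v2:8,v3:0,v4:inf,v5:inf,v6:5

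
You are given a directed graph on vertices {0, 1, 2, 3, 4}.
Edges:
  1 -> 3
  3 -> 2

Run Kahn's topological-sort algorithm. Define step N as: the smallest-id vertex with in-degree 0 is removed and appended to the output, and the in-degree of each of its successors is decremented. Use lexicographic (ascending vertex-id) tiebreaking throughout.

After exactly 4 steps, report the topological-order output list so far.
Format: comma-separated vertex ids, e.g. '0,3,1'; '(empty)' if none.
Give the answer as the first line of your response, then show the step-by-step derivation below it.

0,1,3,2

step 1: output 0; order=[0]; indeg=(0,0,1,1,0)
step 2: output 1; order=[0,1]; indeg=(0,0,1,0,0)
step 3: output 3; order=[0,1,3]; indeg=(0,0,0,0,0)
step 4: output 2; order=[0,1,3,2]; indeg=(0,0,0,0,0)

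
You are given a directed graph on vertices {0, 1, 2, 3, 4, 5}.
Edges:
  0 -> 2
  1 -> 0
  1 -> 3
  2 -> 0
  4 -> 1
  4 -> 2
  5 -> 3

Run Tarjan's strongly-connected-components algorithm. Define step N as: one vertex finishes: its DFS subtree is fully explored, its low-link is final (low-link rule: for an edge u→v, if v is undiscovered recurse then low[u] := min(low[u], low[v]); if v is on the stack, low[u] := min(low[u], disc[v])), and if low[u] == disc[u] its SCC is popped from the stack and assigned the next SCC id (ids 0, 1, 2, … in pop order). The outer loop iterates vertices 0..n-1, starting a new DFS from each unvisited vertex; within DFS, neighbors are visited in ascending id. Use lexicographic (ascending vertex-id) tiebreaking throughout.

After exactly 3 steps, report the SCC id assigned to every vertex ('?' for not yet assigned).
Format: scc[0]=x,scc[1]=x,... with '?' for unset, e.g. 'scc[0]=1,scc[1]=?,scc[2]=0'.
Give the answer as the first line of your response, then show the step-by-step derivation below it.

scc[0]=0,scc[1]=?,scc[2]=0,scc[3]=1,scc[4]=?,scc[5]=?

step 1: low=(low[0]=0,low[1]=?,low[2]=0,low[3]=?,low[4]=?,low[5]=?); scc=(scc[0]=?,scc[1]=?,scc[2]=?,scc[3]=?,scc[4]=?,scc[5]=?)
step 2: low=(low[0]=0,low[1]=?,low[2]=0,low[3]=?,low[4]=?,low[5]=?); scc=(scc[0]=0,scc[1]=?,scc[2]=0,scc[3]=?,scc[4]=?,scc[5]=?)
step 3: low=(low[0]=0,low[1]=2,low[2]=0,low[3]=3,low[4]=?,low[5]=?); scc=(scc[0]=0,scc[1]=?,scc[2]=0,scc[3]=1,scc[4]=?,scc[5]=?)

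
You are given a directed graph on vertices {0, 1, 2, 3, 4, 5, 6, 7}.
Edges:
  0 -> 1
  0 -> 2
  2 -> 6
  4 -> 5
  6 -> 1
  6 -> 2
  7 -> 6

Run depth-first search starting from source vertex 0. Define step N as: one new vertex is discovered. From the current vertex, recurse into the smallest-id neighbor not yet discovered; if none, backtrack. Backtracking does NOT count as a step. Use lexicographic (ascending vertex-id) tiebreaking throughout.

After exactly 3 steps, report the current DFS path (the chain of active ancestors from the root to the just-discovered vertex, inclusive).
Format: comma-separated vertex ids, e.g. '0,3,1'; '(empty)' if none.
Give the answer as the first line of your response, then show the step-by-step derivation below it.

0,2

step 1: discover 0; path=0; order=0
step 2: discover 1; path=0>1; order=0,1
step 3: discover 2; path=0>2; order=0,1,2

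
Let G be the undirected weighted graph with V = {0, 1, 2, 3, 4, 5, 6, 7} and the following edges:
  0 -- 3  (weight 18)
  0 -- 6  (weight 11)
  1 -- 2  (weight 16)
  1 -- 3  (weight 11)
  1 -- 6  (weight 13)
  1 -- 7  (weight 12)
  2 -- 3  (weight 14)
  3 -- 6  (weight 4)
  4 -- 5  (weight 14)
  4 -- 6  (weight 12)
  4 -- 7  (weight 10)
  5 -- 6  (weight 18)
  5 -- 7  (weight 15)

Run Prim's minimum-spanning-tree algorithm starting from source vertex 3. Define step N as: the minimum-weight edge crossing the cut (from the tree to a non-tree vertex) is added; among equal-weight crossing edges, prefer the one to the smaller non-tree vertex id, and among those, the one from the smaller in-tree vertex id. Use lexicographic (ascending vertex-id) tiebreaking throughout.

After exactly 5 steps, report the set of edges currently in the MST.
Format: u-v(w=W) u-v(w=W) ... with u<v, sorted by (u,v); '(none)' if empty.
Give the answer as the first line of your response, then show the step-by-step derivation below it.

0-6(w=11) 1-3(w=11) 3-6(w=4) 4-6(w=12) 4-7(w=10)

step 1: add edge 3-6 (w=4); MST = {3-6(w=4)}
step 2: add edge 0-6 (w=11); MST = {0-6(w=11) 3-6(w=4)}
step 3: add edge 1-3 (w=11); MST = {0-6(w=11) 1-3(w=11) 3-6(w=4)}
step 4: add edge 4-6 (w=12); MST = {0-6(w=11) 1-3(w=11) 3-6(w=4) 4-6(w=12)}
step 5: add edge 4-7 (w=10); MST = {0-6(w=11) 1-3(w=11) 3-6(w=4) 4-6(w=12) 4-7(w=10)}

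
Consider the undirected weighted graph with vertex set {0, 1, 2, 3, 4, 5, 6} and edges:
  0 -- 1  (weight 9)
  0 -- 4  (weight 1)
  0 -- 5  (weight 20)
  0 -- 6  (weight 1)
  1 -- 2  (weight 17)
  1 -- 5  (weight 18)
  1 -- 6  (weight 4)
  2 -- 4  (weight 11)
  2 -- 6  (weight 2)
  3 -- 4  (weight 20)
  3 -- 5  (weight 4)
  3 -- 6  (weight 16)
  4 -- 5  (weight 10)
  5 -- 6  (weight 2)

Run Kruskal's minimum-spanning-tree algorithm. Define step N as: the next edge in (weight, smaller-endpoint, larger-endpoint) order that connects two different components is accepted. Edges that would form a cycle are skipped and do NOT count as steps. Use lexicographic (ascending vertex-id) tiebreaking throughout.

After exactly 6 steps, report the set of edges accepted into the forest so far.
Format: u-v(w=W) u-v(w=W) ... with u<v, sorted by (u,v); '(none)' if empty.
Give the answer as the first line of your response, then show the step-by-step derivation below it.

0-4(w=1) 0-6(w=1) 1-6(w=4) 2-6(w=2) 3-5(w=4) 5-6(w=2)

step 1: add edge 0-4 (w=1); MST = {0-4(w=1)}
step 2: add edge 0-6 (w=1); MST = {0-4(w=1) 0-6(w=1)}
step 3: add edge 2-6 (w=2); MST = {0-4(w=1) 0-6(w=1) 2-6(w=2)}
step 4: add edge 5-6 (w=2); MST = {0-4(w=1) 0-6(w=1) 2-6(w=2) 5-6(w=2)}
step 5: add edge 1-6 (w=4); MST = {0-4(w=1) 0-6(w=1) 1-6(w=4) 2-6(w=2) 5-6(w=2)}
step 6: add edge 3-5 (w=4); MST = {0-4(w=1) 0-6(w=1) 1-6(w=4) 2-6(w=2) 3-5(w=4) 5-6(w=2)}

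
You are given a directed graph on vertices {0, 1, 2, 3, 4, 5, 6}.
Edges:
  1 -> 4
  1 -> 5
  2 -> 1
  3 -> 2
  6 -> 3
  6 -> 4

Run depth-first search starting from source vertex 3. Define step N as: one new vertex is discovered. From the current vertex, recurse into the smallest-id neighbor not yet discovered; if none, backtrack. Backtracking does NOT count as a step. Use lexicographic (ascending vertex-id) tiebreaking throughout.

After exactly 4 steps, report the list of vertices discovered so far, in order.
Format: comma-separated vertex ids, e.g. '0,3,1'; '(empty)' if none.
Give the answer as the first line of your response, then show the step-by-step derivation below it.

3,2,1,4

step 1: discover 3; path=3; order=3
step 2: discover 2; path=3>2; order=3,2
step 3: discover 1; path=3>2>1; order=3,2,1
step 4: discover 4; path=3>2>1>4; order=3,2,1,4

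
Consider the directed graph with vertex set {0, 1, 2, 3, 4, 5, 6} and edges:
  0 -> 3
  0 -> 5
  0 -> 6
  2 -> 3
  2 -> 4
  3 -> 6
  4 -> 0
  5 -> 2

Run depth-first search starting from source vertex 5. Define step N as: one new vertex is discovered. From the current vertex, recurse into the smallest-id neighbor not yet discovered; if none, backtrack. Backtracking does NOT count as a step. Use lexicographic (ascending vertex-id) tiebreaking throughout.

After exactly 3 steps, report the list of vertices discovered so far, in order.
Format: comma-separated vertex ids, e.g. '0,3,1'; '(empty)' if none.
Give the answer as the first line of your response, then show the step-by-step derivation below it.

5,2,3

step 1: discover 5; path=5; order=5
step 2: discover 2; path=5>2; order=5,2
step 3: discover 3; path=5>2>3; order=5,2,3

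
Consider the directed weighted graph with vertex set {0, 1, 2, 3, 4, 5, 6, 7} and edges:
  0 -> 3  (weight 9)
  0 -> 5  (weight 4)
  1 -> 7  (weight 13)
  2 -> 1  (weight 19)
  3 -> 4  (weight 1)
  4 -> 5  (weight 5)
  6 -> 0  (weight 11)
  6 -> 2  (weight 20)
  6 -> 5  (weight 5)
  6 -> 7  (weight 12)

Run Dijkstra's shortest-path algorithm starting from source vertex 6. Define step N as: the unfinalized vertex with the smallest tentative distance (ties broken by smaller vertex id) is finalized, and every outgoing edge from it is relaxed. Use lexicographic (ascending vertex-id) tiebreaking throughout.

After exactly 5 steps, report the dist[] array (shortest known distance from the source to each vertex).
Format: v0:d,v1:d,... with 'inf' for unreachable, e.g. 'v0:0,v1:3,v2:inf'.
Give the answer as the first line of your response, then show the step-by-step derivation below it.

v0:11,v1:39,v2:20,v3:20,v4:inf,v5:5,v6:0,v7:12

step 1: dist = v0:11,v1:inf,v2:20,v3:inf,v4:inf,v5:5,v6:0,v7:12
step 2: dist = v0:11,v1:inf,v2:20,v3:inf,v4:inf,v5:5,v6:0,v7:12
step 3: dist = v0:11,v1:inf,v2:20,v3:20,v4:inf,v5:5,v6:0,v7:12
step 4: dist = v0:11,v1:inf,v2:20,v3:20,v4:inf,v5:5,v6:0,v7:12
step 5: dist = v0:11,v1:39,v2:20,v3:20,v4:inf,v5:5,v6:0,v7:12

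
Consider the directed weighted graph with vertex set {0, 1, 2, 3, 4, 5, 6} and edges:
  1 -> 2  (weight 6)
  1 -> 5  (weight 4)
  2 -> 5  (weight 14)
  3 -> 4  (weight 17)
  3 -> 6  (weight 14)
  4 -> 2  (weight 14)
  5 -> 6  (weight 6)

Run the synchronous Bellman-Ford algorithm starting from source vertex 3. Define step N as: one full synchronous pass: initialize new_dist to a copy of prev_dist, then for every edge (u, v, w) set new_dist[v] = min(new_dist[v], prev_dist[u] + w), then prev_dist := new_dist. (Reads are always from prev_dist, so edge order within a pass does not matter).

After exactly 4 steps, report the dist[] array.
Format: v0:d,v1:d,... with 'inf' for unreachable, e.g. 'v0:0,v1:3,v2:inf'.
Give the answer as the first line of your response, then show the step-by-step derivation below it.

v0:inf,v1:inf,v2:31,v3:0,v4:17,v5:45,v6:14

step 1: dist = v0:inf,v1:inf,v2:inf,v3:0,v4:17,v5:inf,v6:14
step 2: dist = v0:inf,v1:inf,v2:31,v3:0,v4:17,v5:inf,v6:14
step 3: dist = v0:inf,v1:inf,v2:31,v3:0,v4:17,v5:45,v6:14
step 4: dist = v0:inf,v1:inf,v2:31,v3:0,v4:17,v5:45,v6:14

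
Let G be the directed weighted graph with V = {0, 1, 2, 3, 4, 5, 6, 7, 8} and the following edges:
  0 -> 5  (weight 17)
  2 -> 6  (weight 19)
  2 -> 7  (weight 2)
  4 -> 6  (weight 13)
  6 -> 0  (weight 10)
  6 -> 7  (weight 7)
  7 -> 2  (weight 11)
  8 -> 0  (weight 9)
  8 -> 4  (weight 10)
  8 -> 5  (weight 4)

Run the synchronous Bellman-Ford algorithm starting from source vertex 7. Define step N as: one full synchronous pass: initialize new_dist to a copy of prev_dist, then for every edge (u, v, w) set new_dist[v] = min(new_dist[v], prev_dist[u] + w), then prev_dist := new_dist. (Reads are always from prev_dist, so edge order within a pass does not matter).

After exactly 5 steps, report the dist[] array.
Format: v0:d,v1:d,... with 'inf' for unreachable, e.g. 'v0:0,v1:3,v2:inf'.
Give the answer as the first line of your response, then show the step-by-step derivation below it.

v0:40,v1:inf,v2:11,v3:inf,v4:inf,v5:57,v6:30,v7:0,v8:inf

step 1: dist = v0:inf,v1:inf,v2:11,v3:inf,v4:inf,v5:inf,v6:inf,v7:0,v8:inf
step 2: dist = v0:inf,v1:inf,v2:11,v3:inf,v4:inf,v5:inf,v6:30,v7:0,v8:inf
step 3: dist = v0:40,v1:inf,v2:11,v3:inf,v4:inf,v5:inf,v6:30,v7:0,v8:inf
step 4: dist = v0:40,v1:inf,v2:11,v3:inf,v4:inf,v5:57,v6:30,v7:0,v8:inf
step 5: dist = v0:40,v1:inf,v2:11,v3:inf,v4:inf,v5:57,v6:30,v7:0,v8:inf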